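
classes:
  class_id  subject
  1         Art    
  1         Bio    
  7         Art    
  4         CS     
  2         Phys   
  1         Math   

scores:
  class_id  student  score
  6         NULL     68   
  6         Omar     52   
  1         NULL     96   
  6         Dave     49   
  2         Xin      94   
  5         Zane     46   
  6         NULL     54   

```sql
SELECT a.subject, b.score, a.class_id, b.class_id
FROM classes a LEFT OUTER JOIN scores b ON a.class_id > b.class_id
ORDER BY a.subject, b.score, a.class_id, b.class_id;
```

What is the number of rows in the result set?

13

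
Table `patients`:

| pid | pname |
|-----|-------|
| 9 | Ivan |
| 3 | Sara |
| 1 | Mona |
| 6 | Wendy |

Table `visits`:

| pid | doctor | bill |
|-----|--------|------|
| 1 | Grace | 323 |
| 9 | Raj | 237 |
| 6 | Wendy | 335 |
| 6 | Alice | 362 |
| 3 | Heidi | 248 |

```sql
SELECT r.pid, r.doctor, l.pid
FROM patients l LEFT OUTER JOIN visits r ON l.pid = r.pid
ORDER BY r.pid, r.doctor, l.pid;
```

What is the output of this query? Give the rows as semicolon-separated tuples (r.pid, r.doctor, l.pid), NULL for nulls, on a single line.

(1, Grace, 1); (3, Heidi, 3); (6, Alice, 6); (6, Wendy, 6); (9, Raj, 9)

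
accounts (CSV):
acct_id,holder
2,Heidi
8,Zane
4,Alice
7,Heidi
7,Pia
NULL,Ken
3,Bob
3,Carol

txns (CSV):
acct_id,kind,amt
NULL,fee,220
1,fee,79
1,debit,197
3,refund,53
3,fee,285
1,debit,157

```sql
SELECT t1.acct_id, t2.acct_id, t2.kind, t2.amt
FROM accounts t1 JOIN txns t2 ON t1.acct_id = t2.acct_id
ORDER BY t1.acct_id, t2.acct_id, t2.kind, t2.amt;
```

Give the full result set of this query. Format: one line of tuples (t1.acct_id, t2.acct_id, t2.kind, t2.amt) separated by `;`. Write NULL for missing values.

(3, 3, fee, 285); (3, 3, fee, 285); (3, 3, refund, 53); (3, 3, refund, 53)

INNER JOIN keeps only pairs where the ON condition holds.
Matching on t1.acct_id = t2.acct_id. A NULL in a compared column never satisfies the condition.
Matched pairs: 4.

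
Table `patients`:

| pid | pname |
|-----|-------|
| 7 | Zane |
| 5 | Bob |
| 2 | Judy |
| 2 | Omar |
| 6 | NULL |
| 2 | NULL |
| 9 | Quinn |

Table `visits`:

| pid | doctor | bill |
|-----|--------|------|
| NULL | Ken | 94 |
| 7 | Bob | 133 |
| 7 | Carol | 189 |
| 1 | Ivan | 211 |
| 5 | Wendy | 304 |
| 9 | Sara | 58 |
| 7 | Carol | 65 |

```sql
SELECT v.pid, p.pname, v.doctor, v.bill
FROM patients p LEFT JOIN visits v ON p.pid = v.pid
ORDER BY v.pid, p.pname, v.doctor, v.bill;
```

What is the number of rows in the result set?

9

LEFT JOIN keeps every row from `patients`; unmatched rows get NULL for `visits`'s columns.
Matching on p.pid = v.pid. A NULL in a compared column never satisfies the condition.
- p (pid=7) pairs with 3 row(s) of v.
- p (pid=5) pairs with 1 row(s) of v.
- p (pid=2) has no partner → padded with NULL.
- p (pid=2) has no partner → padded with NULL.
- p (pid=6) has no partner → padded with NULL.
- p (pid=2) has no partner → padded with NULL.
- p (pid=9) pairs with 1 row(s) of v.
Total: 5 matched + 4 padded = 9 rows.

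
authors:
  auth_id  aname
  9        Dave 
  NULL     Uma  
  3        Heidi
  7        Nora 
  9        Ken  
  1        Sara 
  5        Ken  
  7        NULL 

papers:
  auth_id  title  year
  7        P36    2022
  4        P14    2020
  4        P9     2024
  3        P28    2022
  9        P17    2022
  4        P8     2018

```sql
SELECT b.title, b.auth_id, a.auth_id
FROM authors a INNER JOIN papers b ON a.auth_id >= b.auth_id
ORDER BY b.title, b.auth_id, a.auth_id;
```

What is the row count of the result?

27

INNER JOIN keeps only pairs where the ON condition holds.
Matching on a.auth_id >= b.auth_id. A NULL in a compared column never satisfies the condition.
- a row (auth_id=9): matches 6 b row(s) → 6 output row(s).
- a row (auth_id=NULL): no match → dropped.
- a row (auth_id=3): matches 1 b row(s) → 1 output row(s).
- a row (auth_id=7): matches 5 b row(s) → 5 output row(s).
- a row (auth_id=9): matches 6 b row(s) → 6 output row(s).
- a row (auth_id=1): no match → dropped.
- a row (auth_id=5): matches 4 b row(s) → 4 output row(s).
- a row (auth_id=7): matches 5 b row(s) → 5 output row(s).
Total: 27 rows.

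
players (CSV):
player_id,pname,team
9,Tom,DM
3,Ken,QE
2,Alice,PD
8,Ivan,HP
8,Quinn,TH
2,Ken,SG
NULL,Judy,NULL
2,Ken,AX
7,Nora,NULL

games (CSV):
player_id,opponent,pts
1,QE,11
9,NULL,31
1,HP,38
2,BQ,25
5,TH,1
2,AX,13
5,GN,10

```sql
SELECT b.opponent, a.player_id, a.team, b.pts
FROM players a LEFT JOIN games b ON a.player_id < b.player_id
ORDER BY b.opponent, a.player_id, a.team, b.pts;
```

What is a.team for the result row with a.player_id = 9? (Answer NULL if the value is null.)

LEFT JOIN keeps every row from `players`; unmatched rows get NULL for `games`'s columns.
Matching on a.player_id < b.player_id. A NULL in a compared column never satisfies the condition.
- a[0] player_id=9 → no match; kept with NULLs on the b side.
- a[1] player_id=3 → 3 match(es) in b → 3 row(s).
- a[2] player_id=2 → 3 match(es) in b → 3 row(s).
- a[3] player_id=8 → 1 match(es) in b → 1 row(s).
- a[4] player_id=8 → 1 match(es) in b → 1 row(s).
- a[5] player_id=2 → 3 match(es) in b → 3 row(s).
- a[6] player_id=NULL → no match; kept with NULLs on the b side.
- a[7] player_id=2 → 3 match(es) in b → 3 row(s).
- a[8] player_id=7 → 1 match(es) in b → 1 row(s).

DM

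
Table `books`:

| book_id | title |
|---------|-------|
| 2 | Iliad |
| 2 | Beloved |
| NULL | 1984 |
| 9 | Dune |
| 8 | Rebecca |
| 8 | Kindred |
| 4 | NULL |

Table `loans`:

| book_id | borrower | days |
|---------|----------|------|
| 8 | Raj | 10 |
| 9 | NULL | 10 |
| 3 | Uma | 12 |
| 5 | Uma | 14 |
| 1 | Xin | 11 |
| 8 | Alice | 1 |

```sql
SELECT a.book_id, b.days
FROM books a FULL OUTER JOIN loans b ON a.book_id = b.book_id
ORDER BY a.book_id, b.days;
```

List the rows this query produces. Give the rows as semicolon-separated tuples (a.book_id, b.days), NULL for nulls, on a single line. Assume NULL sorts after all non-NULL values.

(2, NULL); (2, NULL); (4, NULL); (8, 1); (8, 1); (8, 10); (8, 10); (9, 10); (NULL, 11); (NULL, 12); (NULL, 14); (NULL, NULL)

FULL OUTER JOIN keeps every row from both sides; unmatched rows get NULL for the other side's columns.
Matching on a.book_id = b.book_id. A NULL in a compared column never satisfies the condition.
Matched pairs: 5; unmatched a rows kept: 4; unmatched b rows kept: 3.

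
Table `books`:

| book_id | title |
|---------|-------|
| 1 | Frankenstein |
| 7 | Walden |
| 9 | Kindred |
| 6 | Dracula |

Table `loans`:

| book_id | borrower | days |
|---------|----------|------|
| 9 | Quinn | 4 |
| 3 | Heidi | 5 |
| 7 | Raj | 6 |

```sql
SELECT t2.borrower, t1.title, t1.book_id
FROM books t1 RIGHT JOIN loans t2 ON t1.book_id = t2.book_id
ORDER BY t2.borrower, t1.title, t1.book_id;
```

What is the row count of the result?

RIGHT JOIN keeps every row from `loans`; unmatched rows get NULL for `books`'s columns.
Matching on t1.book_id = t2.book_id.
- book_id=1: no matching t2 row.
- book_id=7: 1 matching t2 row(s), so 1 row(s) emitted.
- book_id=9: 1 matching t2 row(s), so 1 row(s) emitted.
- book_id=6: no matching t2 row.
- plus 1 unmatched t2 row(s), each kept with NULL t1 columns.
Total: 2 matched + 1 padded = 3 rows.

3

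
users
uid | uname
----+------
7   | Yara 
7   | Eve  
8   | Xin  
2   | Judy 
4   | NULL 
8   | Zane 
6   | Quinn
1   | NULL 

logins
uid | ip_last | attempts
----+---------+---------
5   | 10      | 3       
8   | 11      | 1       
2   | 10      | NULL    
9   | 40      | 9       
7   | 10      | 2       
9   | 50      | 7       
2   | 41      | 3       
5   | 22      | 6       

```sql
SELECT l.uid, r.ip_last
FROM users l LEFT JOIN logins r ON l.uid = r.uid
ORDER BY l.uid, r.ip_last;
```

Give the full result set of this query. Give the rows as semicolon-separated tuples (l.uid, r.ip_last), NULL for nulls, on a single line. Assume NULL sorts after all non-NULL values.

LEFT JOIN keeps every row from `users`; unmatched rows get NULL for `logins`'s columns.
Matching on l.uid = r.uid.
- l[0] uid=7 → 1 match(es) in r → 1 row(s).
- l[1] uid=7 → 1 match(es) in r → 1 row(s).
- l[2] uid=8 → 1 match(es) in r → 1 row(s).
- l[3] uid=2 → 2 match(es) in r → 2 row(s).
- l[4] uid=4 → no match; kept with NULLs on the r side.
- l[5] uid=8 → 1 match(es) in r → 1 row(s).
- l[6] uid=6 → no match; kept with NULLs on the r side.
- l[7] uid=1 → no match; kept with NULLs on the r side.
After projecting and ordering:
l.uid | r.ip_last
1 | NULL
2 | 10
2 | 41
4 | NULL
6 | NULL
7 | 10
7 | 10
8 | 11
8 | 11

(1, NULL); (2, 10); (2, 41); (4, NULL); (6, NULL); (7, 10); (7, 10); (8, 11); (8, 11)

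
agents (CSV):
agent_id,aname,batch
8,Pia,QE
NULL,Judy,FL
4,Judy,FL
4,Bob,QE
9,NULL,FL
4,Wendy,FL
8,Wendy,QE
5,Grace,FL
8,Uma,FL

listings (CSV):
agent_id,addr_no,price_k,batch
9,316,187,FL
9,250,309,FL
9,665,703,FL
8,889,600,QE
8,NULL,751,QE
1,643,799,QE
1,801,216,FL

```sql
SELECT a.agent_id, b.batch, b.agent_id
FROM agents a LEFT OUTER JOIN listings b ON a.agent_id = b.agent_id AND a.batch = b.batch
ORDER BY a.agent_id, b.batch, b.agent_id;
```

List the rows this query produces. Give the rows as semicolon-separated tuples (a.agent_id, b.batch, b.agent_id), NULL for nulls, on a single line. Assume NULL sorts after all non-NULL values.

LEFT JOIN keeps every row from `agents`; unmatched rows get NULL for `listings`'s columns.
Matching on a.agent_id = b.agent_id AND a.batch = b.batch. A NULL in a compared column never satisfies the condition.
- a (agent_id=8, batch=QE) pairs with 2 row(s) of b.
- a (agent_id=NULL, batch=FL) has no partner → padded with NULL.
- a (agent_id=4, batch=FL) has no partner → padded with NULL.
- a (agent_id=4, batch=QE) has no partner → padded with NULL.
- a (agent_id=9, batch=FL) pairs with 3 row(s) of b.
- a (agent_id=4, batch=FL) has no partner → padded with NULL.
- a (agent_id=8, batch=QE) pairs with 2 row(s) of b.
- a (agent_id=5, batch=FL) has no partner → padded with NULL.
- a (agent_id=8, batch=FL) has no partner → padded with NULL.

(4, NULL, NULL); (4, NULL, NULL); (4, NULL, NULL); (5, NULL, NULL); (8, QE, 8); (8, QE, 8); (8, QE, 8); (8, QE, 8); (8, NULL, NULL); (9, FL, 9); (9, FL, 9); (9, FL, 9); (NULL, NULL, NULL)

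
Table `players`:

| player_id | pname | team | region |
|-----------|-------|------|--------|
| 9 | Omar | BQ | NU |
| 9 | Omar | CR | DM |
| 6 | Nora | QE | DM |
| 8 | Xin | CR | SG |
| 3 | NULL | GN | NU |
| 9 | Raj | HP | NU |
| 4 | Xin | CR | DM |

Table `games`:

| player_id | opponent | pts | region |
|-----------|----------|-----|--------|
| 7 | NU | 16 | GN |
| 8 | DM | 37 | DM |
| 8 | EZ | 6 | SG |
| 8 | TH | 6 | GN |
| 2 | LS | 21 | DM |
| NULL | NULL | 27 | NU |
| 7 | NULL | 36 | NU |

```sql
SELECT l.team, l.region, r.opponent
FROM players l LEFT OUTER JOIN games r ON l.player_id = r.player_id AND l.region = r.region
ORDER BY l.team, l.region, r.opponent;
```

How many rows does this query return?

LEFT JOIN keeps every row from `players`; unmatched rows get NULL for `games`'s columns.
Matching on l.player_id = r.player_id AND l.region = r.region. A NULL in a compared column never satisfies the condition.
Matched pairs: 1; unmatched l rows kept: 6.
Total: 1 matched + 6 padded = 7 rows.

7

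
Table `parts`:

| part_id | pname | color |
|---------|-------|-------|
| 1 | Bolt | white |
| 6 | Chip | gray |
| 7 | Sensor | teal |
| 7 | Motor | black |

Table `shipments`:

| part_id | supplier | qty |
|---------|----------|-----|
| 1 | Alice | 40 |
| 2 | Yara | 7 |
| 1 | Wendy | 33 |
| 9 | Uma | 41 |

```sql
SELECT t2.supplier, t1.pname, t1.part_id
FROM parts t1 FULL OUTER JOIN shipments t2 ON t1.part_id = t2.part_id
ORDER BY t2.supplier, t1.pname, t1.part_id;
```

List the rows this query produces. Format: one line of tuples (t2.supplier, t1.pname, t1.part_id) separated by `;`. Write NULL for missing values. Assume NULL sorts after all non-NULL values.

FULL OUTER JOIN keeps every row from both sides; unmatched rows get NULL for the other side's columns.
Matching on t1.part_id = t2.part_id.
- t1 (part_id=1) pairs with 2 row(s) of t2.
- t1 (part_id=6) has no partner → padded with NULL.
- t1 (part_id=7) has no partner → padded with NULL.
- t1 (part_id=7) has no partner → padded with NULL.
- plus 2 unmatched t2 row(s), each kept with NULL t1 columns.
After projecting and ordering:
t2.supplier | t1.pname | t1.part_id
Alice | Bolt | 1
Uma | NULL | NULL
Wendy | Bolt | 1
Yara | NULL | NULL
NULL | Chip | 6
NULL | Motor | 7
NULL | Sensor | 7

(Alice, Bolt, 1); (Uma, NULL, NULL); (Wendy, Bolt, 1); (Yara, NULL, NULL); (NULL, Chip, 6); (NULL, Motor, 7); (NULL, Sensor, 7)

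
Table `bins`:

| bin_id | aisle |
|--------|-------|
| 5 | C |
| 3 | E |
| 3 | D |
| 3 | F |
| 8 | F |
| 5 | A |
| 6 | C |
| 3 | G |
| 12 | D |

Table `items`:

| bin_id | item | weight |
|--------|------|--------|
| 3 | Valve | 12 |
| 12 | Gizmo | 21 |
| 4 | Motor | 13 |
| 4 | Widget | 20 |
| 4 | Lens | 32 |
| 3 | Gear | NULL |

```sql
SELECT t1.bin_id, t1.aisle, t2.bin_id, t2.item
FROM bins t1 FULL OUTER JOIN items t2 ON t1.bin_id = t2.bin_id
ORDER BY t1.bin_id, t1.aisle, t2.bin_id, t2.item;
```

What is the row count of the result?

16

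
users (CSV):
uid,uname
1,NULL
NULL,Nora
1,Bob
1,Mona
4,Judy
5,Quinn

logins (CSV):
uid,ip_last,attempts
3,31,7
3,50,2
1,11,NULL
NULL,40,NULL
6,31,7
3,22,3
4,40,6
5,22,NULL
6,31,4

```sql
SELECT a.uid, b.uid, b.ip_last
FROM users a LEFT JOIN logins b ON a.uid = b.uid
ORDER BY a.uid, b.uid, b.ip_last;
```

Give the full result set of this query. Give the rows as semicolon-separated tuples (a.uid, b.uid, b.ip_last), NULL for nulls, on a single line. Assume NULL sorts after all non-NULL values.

LEFT JOIN keeps every row from `users`; unmatched rows get NULL for `logins`'s columns.
Matching on a.uid = b.uid. A NULL in a compared column never satisfies the condition.
Matched pairs: 5; unmatched a rows kept: 1.

(1, 1, 11); (1, 1, 11); (1, 1, 11); (4, 4, 40); (5, 5, 22); (NULL, NULL, NULL)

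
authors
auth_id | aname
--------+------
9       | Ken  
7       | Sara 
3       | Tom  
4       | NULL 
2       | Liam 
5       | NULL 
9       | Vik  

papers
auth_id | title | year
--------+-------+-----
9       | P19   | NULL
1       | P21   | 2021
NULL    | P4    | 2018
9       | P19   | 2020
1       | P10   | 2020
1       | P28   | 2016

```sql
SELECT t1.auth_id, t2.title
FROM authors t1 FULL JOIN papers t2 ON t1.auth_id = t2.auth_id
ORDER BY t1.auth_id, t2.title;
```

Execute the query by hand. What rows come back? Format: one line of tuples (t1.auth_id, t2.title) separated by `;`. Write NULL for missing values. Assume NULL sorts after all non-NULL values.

FULL OUTER JOIN keeps every row from both sides; unmatched rows get NULL for the other side's columns.
Matching on t1.auth_id = t2.auth_id. A NULL in a compared column never satisfies the condition.
- auth_id=9: 2 matching t2 row(s), so 2 row(s) emitted.
- auth_id=7: no t2 row matches, row kept with t2 columns NULL.
- auth_id=3: no t2 row matches, row kept with t2 columns NULL.
- auth_id=4: no t2 row matches, row kept with t2 columns NULL.
- auth_id=2: no t2 row matches, row kept with t2 columns NULL.
- auth_id=5: no t2 row matches, row kept with t2 columns NULL.
- auth_id=9: 2 matching t2 row(s), so 2 row(s) emitted.
- 4 row(s) from t2 found no t1 partner → padded with NULL.

(2, NULL); (3, NULL); (4, NULL); (5, NULL); (7, NULL); (9, P19); (9, P19); (9, P19); (9, P19); (NULL, P10); (NULL, P21); (NULL, P28); (NULL, P4)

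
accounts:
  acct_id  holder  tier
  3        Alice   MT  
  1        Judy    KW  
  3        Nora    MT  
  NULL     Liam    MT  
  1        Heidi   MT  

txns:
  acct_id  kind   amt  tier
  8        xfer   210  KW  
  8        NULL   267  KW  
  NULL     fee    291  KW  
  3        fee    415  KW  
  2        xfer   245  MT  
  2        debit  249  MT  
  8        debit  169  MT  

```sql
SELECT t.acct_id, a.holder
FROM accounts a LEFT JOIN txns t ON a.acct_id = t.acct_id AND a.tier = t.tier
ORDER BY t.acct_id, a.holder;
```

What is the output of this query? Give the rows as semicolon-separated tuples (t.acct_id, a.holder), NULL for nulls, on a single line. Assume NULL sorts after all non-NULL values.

(NULL, Alice); (NULL, Heidi); (NULL, Judy); (NULL, Liam); (NULL, Nora)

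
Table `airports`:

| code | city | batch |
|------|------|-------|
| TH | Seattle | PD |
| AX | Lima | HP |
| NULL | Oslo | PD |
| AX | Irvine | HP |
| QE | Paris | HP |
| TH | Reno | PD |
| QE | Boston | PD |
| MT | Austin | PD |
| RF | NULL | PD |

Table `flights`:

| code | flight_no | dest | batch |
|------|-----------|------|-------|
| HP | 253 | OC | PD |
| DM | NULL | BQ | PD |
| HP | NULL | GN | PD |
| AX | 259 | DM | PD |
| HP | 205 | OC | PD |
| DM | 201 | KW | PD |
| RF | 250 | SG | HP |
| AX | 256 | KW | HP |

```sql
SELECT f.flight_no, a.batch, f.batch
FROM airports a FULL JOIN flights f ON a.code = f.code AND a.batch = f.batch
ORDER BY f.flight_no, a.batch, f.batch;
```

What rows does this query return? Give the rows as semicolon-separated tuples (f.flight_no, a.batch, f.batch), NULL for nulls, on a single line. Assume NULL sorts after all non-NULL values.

FULL OUTER JOIN keeps every row from both sides; unmatched rows get NULL for the other side's columns.
Matching on a.code = f.code AND a.batch = f.batch. A NULL in a compared column never satisfies the condition.
Matched pairs: 2; unmatched a rows kept: 7; unmatched f rows kept: 7.

(201, NULL, PD); (205, NULL, PD); (250, NULL, HP); (253, NULL, PD); (256, HP, HP); (256, HP, HP); (259, NULL, PD); (NULL, HP, NULL); (NULL, PD, NULL); (NULL, PD, NULL); (NULL, PD, NULL); (NULL, PD, NULL); (NULL, PD, NULL); (NULL, PD, NULL); (NULL, NULL, PD); (NULL, NULL, PD)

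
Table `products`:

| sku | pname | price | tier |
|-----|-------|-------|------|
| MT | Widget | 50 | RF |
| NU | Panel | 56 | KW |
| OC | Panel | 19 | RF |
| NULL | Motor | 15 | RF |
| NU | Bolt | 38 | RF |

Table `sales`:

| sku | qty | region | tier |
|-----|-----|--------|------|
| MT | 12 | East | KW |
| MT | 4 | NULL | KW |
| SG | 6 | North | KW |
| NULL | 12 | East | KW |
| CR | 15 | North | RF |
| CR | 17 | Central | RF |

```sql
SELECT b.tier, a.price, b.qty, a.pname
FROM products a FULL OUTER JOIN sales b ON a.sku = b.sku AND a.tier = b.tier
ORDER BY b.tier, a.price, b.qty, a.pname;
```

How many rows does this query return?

FULL OUTER JOIN keeps every row from both sides; unmatched rows get NULL for the other side's columns.
Matching on a.sku = b.sku AND a.tier = b.tier. A NULL in a compared column never satisfies the condition.
Matched pairs: 0; unmatched a rows kept: 5; unmatched b rows kept: 6.
Total: 0 matched + 11 padded = 11 rows.

11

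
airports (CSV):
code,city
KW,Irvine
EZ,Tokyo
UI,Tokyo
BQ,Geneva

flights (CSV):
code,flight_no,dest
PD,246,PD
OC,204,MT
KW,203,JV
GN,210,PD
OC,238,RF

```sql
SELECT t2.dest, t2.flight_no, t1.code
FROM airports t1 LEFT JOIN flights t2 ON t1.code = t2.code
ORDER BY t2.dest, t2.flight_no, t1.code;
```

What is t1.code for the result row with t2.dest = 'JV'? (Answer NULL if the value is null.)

KW

LEFT JOIN keeps every row from `airports`; unmatched rows get NULL for `flights`'s columns.
Matching on t1.code = t2.code.
- t1[0] code=KW → 1 match(es) in t2 → 1 row(s).
- t1[1] code=EZ → no match; kept with NULLs on the t2 side.
- t1[2] code=UI → no match; kept with NULLs on the t2 side.
- t1[3] code=BQ → no match; kept with NULLs on the t2 side.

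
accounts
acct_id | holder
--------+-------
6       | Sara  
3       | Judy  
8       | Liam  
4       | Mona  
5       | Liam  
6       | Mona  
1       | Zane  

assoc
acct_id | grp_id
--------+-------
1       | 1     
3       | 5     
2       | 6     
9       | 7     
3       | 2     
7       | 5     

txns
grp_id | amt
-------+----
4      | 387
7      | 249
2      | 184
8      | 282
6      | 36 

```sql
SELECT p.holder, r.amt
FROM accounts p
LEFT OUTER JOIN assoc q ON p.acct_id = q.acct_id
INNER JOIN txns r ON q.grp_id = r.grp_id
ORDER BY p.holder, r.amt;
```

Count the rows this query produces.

Joins associate left-to-right: accounts LEFT JOIN assoc on acct_id gives 8 intermediate row(s).
Then INNER JOIN `txns r` on grp_id: keep only rows whose q.grp_id appears in r.
Result: 1 row(s).

1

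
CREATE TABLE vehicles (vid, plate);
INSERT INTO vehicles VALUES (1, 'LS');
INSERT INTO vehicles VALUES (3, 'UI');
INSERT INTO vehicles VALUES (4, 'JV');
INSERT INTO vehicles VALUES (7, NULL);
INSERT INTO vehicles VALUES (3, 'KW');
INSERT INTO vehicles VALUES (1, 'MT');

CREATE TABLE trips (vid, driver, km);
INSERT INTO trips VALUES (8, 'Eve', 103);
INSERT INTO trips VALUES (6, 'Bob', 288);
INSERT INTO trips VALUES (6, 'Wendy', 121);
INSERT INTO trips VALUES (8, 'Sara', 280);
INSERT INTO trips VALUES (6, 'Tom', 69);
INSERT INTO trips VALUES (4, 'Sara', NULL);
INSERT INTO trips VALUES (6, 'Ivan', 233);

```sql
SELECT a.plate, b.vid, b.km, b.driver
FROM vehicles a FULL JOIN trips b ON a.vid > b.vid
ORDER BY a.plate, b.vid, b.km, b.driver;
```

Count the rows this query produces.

FULL OUTER JOIN keeps every row from both sides; unmatched rows get NULL for the other side's columns.
Matching on a.vid > b.vid.
Matched pairs: 5; unmatched a rows kept: 5; unmatched b rows kept: 2.
Total: 5 matched + 7 padded = 12 rows.

12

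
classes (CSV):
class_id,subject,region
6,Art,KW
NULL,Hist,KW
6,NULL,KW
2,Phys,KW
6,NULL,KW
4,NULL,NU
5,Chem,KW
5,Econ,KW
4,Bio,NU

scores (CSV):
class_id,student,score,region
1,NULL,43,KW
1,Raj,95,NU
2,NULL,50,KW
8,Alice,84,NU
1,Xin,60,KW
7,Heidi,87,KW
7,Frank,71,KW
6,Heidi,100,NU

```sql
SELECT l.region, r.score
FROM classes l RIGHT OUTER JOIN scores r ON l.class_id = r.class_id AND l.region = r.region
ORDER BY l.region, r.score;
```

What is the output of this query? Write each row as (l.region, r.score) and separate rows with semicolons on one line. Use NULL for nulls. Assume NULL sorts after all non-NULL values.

(KW, 50); (NULL, 43); (NULL, 60); (NULL, 71); (NULL, 84); (NULL, 87); (NULL, 95); (NULL, 100)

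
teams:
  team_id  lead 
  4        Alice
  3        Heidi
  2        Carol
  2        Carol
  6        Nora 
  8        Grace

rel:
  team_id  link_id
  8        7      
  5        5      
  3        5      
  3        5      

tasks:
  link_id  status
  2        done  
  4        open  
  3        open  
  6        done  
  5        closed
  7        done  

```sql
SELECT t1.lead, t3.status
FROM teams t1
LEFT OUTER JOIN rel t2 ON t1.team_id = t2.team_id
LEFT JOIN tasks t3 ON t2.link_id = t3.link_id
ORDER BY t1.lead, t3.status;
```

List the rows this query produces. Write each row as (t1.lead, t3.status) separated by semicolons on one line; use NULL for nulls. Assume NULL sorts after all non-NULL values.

Joins associate left-to-right: teams LEFT JOIN rel on team_id gives 7 intermediate row(s).
Then LEFT JOIN `tasks t3` on link_id: each of those 7 rows is kept; rows whose t2.link_id has no match in t3 get NULL for t3's columns.

(Alice, NULL); (Carol, NULL); (Carol, NULL); (Grace, done); (Heidi, closed); (Heidi, closed); (Nora, NULL)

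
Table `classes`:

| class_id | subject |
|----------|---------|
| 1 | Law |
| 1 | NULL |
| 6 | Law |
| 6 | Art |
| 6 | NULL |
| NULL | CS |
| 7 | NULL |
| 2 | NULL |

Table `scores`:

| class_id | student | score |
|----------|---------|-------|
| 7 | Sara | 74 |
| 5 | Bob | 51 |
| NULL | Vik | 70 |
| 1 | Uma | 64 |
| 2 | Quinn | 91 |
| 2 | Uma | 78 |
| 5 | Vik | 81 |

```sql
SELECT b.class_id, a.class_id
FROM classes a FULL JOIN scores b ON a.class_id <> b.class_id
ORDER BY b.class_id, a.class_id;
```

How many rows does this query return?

FULL OUTER JOIN keeps every row from both sides; unmatched rows get NULL for the other side's columns.
Matching on a.class_id <> b.class_id. A NULL in a compared column never satisfies the condition.
Matched pairs: 37; unmatched a rows kept: 1; unmatched b rows kept: 1.
Total: 37 matched + 2 padded = 39 rows.

39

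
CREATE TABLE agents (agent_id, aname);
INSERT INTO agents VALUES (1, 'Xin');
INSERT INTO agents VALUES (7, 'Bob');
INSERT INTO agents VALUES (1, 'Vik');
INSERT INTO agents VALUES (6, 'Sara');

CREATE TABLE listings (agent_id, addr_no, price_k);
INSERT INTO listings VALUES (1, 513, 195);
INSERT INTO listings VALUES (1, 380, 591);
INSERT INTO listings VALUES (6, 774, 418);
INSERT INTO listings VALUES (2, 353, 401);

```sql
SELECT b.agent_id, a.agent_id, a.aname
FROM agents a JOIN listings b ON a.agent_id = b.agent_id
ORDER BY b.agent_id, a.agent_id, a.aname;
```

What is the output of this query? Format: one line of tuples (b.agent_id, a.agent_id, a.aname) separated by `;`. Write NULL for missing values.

(1, 1, Vik); (1, 1, Vik); (1, 1, Xin); (1, 1, Xin); (6, 6, Sara)

INNER JOIN keeps only pairs where the ON condition holds.
Matching on a.agent_id = b.agent_id.
Matched pairs: 5.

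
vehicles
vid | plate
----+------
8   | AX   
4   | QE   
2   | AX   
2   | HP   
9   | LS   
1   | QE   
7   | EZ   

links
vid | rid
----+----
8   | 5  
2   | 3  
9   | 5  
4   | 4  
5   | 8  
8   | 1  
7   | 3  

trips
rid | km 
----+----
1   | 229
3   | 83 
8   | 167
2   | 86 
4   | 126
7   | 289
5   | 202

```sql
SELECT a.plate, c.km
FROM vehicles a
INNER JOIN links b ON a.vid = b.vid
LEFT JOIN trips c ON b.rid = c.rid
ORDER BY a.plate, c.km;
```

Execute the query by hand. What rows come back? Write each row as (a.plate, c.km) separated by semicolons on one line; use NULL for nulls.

(AX, 83); (AX, 202); (AX, 229); (EZ, 83); (HP, 83); (LS, 202); (QE, 126)

Step 1 — a INNER JOIN b on vid → 7 row(s).
Then LEFT JOIN `trips c` on rid: each of those 7 rows is kept; rows whose b.rid has no match in c get NULL for c's columns.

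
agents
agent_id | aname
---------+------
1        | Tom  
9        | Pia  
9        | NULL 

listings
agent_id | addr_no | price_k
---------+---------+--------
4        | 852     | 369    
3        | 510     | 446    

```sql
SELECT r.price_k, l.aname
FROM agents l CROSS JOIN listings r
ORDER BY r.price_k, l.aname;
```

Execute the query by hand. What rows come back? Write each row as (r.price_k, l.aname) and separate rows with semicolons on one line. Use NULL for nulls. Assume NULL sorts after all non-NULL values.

CROSS JOIN pairs every row of `agents` with every row of `listings`: 3 × 2 = 6 rows.
After projecting and ordering:
r.price_k | l.aname
369 | Pia
369 | Tom
369 | NULL
446 | Pia
446 | Tom
446 | NULL

(369, Pia); (369, Tom); (369, NULL); (446, Pia); (446, Tom); (446, NULL)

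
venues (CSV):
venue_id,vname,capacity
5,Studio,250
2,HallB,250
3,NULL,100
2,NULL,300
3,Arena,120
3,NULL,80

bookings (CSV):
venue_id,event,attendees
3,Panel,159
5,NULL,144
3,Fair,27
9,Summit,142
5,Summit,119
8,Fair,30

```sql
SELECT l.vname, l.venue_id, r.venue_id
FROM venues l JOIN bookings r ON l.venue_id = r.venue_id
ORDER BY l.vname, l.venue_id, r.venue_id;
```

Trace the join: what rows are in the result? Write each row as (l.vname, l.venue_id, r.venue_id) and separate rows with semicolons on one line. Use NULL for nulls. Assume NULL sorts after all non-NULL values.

(Arena, 3, 3); (Arena, 3, 3); (Studio, 5, 5); (Studio, 5, 5); (NULL, 3, 3); (NULL, 3, 3); (NULL, 3, 3); (NULL, 3, 3)

INNER JOIN keeps only pairs where the ON condition holds.
Matching on l.venue_id = r.venue_id.
Matched pairs: 8.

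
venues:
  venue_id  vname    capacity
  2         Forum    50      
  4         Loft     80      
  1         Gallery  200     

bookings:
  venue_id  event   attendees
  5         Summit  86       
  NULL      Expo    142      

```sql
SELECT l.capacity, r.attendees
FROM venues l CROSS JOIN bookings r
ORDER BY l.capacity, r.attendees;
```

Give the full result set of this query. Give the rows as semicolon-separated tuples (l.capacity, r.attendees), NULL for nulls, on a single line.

CROSS JOIN pairs every row of `venues` with every row of `bookings`: 3 × 2 = 6 rows.
After projecting and ordering:
l.capacity | r.attendees
50 | 86
50 | 142
80 | 86
80 | 142
200 | 86
200 | 142

(50, 86); (50, 142); (80, 86); (80, 142); (200, 86); (200, 142)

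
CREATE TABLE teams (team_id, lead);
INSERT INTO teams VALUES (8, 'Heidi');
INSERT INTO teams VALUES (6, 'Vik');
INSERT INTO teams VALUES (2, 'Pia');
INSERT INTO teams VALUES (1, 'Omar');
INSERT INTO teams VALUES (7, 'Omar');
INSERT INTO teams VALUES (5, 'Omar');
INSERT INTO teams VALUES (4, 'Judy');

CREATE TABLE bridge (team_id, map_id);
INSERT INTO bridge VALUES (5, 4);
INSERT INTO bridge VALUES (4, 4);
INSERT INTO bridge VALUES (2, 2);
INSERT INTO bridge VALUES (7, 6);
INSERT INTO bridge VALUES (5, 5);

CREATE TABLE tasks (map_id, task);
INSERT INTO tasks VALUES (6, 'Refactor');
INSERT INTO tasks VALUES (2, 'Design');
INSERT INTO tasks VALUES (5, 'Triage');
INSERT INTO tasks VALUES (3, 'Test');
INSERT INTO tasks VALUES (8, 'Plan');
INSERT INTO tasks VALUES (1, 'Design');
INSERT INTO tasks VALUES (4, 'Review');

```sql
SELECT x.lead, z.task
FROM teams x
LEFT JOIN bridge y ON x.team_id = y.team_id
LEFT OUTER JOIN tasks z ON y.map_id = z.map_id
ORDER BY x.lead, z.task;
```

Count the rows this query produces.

8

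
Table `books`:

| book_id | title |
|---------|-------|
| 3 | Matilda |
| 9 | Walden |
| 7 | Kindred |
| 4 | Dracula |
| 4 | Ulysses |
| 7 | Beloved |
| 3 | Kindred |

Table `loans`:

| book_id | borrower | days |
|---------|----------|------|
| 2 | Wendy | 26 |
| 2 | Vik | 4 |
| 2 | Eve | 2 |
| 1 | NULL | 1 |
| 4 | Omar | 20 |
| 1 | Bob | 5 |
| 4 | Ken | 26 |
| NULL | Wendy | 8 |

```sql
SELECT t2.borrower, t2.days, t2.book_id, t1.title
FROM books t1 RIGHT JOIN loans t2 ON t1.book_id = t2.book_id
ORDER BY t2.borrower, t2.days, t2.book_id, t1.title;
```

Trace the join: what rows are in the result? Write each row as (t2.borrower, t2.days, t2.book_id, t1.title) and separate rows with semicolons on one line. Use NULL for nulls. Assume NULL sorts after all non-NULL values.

(Bob, 5, 1, NULL); (Eve, 2, 2, NULL); (Ken, 26, 4, Dracula); (Ken, 26, 4, Ulysses); (Omar, 20, 4, Dracula); (Omar, 20, 4, Ulysses); (Vik, 4, 2, NULL); (Wendy, 8, NULL, NULL); (Wendy, 26, 2, NULL); (NULL, 1, 1, NULL)

RIGHT JOIN keeps every row from `loans`; unmatched rows get NULL for `books`'s columns.
Matching on t1.book_id = t2.book_id. A NULL in a compared column never satisfies the condition.
- t1[0] book_id=3 → no match.
- t1[1] book_id=9 → no match.
- t1[2] book_id=7 → no match.
- t1[3] book_id=4 → 2 match(es) in t2 → 2 row(s).
- t1[4] book_id=4 → 2 match(es) in t2 → 2 row(s).
- t1[5] book_id=7 → no match.
- t1[6] book_id=3 → no match.
- plus 6 unmatched t2 row(s), each kept with NULL t1 columns.
After projecting and ordering:
t2.borrower | t2.days | t2.book_id | t1.title
Bob | 5 | 1 | NULL
Eve | 2 | 2 | NULL
Ken | 26 | 4 | Dracula
Ken | 26 | 4 | Ulysses
Omar | 20 | 4 | Dracula
Omar | 20 | 4 | Ulysses
Vik | 4 | 2 | NULL
Wendy | 8 | NULL | NULL
Wendy | 26 | 2 | NULL
NULL | 1 | 1 | NULL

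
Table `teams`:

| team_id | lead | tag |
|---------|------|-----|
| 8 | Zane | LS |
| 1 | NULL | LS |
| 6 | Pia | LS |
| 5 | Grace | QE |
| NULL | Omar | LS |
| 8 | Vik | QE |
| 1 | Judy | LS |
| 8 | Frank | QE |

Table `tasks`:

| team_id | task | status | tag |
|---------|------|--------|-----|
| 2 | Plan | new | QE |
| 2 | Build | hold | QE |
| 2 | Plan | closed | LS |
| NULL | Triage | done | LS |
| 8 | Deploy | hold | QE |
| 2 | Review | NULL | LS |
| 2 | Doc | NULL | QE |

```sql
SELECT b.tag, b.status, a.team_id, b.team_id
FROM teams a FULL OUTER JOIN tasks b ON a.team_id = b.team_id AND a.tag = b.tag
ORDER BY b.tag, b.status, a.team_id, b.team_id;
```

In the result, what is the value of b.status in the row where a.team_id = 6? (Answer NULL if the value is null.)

NULL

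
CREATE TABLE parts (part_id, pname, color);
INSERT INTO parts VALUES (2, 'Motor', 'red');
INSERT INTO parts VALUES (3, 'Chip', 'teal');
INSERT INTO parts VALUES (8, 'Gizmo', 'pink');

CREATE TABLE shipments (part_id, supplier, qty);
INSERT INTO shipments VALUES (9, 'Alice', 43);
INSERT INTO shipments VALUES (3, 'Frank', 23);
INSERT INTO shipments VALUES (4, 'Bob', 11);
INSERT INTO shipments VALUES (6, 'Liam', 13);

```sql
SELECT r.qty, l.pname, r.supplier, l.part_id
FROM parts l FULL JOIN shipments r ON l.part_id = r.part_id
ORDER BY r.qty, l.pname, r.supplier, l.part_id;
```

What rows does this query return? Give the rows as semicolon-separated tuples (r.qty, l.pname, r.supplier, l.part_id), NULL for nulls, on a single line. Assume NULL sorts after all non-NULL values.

(11, NULL, Bob, NULL); (13, NULL, Liam, NULL); (23, Chip, Frank, 3); (43, NULL, Alice, NULL); (NULL, Gizmo, NULL, 8); (NULL, Motor, NULL, 2)

FULL OUTER JOIN keeps every row from both sides; unmatched rows get NULL for the other side's columns.
Matching on l.part_id = r.part_id.
- l row (part_id=2): no match → kept, r columns NULL.
- l row (part_id=3): matches 1 r row(s) → 1 output row(s).
- l row (part_id=8): no match → kept, r columns NULL.
- 3 row(s) from r found no l partner → padded with NULL.
After projecting and ordering:
r.qty | l.pname | r.supplier | l.part_id
11 | NULL | Bob | NULL
13 | NULL | Liam | NULL
23 | Chip | Frank | 3
43 | NULL | Alice | NULL
NULL | Gizmo | NULL | 8
NULL | Motor | NULL | 2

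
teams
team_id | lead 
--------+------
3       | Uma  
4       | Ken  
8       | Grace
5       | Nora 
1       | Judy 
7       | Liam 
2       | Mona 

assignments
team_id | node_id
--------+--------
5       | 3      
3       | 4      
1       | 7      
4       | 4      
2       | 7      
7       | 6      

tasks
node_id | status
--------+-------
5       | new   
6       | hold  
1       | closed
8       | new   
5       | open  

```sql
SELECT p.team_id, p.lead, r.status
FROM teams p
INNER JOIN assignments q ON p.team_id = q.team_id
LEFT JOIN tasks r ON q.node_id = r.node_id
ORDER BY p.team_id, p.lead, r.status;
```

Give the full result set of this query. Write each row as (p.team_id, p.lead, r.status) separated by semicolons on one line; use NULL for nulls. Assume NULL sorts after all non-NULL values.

Step 1 — p INNER JOIN q on team_id → 6 row(s).
Then LEFT JOIN `tasks r` on node_id: each of those 6 rows is kept; rows whose q.node_id has no match in r get NULL for r's columns.

(1, Judy, NULL); (2, Mona, NULL); (3, Uma, NULL); (4, Ken, NULL); (5, Nora, NULL); (7, Liam, hold)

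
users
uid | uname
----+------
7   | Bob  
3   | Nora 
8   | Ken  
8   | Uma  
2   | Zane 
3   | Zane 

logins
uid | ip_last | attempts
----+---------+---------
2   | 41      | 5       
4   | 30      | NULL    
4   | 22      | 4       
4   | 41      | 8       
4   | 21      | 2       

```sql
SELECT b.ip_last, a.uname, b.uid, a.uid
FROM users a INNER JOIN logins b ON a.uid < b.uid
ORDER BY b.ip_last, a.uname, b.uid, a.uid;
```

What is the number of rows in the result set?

INNER JOIN keeps only pairs where the ON condition holds.
Matching on a.uid < b.uid.
Matched pairs: 12.
Total: 12 rows.

12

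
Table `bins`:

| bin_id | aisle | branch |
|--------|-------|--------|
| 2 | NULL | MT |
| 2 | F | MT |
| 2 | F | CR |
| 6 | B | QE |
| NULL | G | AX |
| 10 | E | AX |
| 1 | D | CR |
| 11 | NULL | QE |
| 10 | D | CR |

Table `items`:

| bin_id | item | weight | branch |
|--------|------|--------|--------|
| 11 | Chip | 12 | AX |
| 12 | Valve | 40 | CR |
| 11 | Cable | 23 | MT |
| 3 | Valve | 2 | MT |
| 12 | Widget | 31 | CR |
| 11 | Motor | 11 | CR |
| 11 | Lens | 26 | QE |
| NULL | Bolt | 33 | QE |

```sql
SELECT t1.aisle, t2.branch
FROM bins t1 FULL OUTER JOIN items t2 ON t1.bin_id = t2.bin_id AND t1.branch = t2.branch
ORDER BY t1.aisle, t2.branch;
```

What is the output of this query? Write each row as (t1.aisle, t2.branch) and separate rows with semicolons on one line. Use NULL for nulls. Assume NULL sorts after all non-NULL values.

FULL OUTER JOIN keeps every row from both sides; unmatched rows get NULL for the other side's columns.
Matching on t1.bin_id = t2.bin_id AND t1.branch = t2.branch. A NULL in a compared column never satisfies the condition.
- t1 (bin_id=2, branch=MT) has no partner → padded with NULL.
- t1 (bin_id=2, branch=MT) has no partner → padded with NULL.
- t1 (bin_id=2, branch=CR) has no partner → padded with NULL.
- t1 (bin_id=6, branch=QE) has no partner → padded with NULL.
- t1 (bin_id=NULL, branch=AX) has no partner → padded with NULL.
- t1 (bin_id=10, branch=AX) has no partner → padded with NULL.
- t1 (bin_id=1, branch=CR) has no partner → padded with NULL.
- t1 (bin_id=11, branch=QE) pairs with 1 row(s) of t2.
- t1 (bin_id=10, branch=CR) has no partner → padded with NULL.
- plus 7 unmatched t2 row(s), each kept with NULL t1 columns.

(B, NULL); (D, NULL); (D, NULL); (E, NULL); (F, NULL); (F, NULL); (G, NULL); (NULL, AX); (NULL, CR); (NULL, CR); (NULL, CR); (NULL, MT); (NULL, MT); (NULL, QE); (NULL, QE); (NULL, NULL)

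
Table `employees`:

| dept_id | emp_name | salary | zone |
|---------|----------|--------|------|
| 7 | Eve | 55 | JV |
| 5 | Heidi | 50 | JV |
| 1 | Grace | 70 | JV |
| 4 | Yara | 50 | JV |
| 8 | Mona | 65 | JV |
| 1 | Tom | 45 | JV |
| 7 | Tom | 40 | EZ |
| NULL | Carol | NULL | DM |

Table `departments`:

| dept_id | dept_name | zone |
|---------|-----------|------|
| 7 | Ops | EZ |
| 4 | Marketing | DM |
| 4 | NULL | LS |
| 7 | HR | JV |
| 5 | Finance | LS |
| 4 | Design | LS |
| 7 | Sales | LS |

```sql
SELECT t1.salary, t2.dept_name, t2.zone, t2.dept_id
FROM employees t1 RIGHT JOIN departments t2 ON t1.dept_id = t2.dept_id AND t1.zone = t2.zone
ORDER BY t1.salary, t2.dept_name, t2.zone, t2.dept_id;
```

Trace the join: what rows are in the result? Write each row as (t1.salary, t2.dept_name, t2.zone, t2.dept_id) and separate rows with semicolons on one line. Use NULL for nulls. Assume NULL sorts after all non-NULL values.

RIGHT JOIN keeps every row from `departments`; unmatched rows get NULL for `employees`'s columns.
Matching on t1.dept_id = t2.dept_id AND t1.zone = t2.zone. A NULL in a compared column never satisfies the condition.
- t1 (dept_id=7, zone=JV) pairs with 1 row(s) of t2.
- t1 (dept_id=5, zone=JV) has no partner in t2.
- t1 (dept_id=1, zone=JV) has no partner in t2.
- t1 (dept_id=4, zone=JV) has no partner in t2.
- t1 (dept_id=8, zone=JV) has no partner in t2.
- t1 (dept_id=1, zone=JV) has no partner in t2.
- t1 (dept_id=7, zone=EZ) pairs with 1 row(s) of t2.
- t1 (dept_id=NULL, zone=DM) has no partner in t2.
- plus 5 unmatched t2 row(s), each kept with NULL t1 columns.
After projecting and ordering:
t1.salary | t2.dept_name | t2.zone | t2.dept_id
40 | Ops | EZ | 7
55 | HR | JV | 7
NULL | Design | LS | 4
NULL | Finance | LS | 5
NULL | Marketing | DM | 4
NULL | Sales | LS | 7
NULL | NULL | LS | 4

(40, Ops, EZ, 7); (55, HR, JV, 7); (NULL, Design, LS, 4); (NULL, Finance, LS, 5); (NULL, Marketing, DM, 4); (NULL, Sales, LS, 7); (NULL, NULL, LS, 4)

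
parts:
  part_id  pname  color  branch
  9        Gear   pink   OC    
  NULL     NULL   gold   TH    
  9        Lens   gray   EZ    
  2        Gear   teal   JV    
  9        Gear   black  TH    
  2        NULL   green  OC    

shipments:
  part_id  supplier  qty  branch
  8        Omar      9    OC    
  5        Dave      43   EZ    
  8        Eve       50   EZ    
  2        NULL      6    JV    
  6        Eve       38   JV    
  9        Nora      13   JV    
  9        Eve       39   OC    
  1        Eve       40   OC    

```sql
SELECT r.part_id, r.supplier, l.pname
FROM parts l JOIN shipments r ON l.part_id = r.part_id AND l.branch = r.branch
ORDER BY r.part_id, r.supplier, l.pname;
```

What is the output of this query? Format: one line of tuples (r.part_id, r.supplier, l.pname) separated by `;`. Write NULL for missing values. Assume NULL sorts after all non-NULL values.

(2, NULL, Gear); (9, Eve, Gear)

INNER JOIN keeps only pairs where the ON condition holds.
Matching on l.part_id = r.part_id AND l.branch = r.branch. A NULL in a compared column never satisfies the condition.
- l[0] part_id=9, branch=OC → 1 match(es) in r → 1 row(s).
- l[1] part_id=NULL, branch=TH → no match; dropped.
- l[2] part_id=9, branch=EZ → no match; dropped.
- l[3] part_id=2, branch=JV → 1 match(es) in r → 1 row(s).
- l[4] part_id=9, branch=TH → no match; dropped.
- l[5] part_id=2, branch=OC → no match; dropped.
After projecting and ordering:
r.part_id | r.supplier | l.pname
2 | NULL | Gear
9 | Eve | Gear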